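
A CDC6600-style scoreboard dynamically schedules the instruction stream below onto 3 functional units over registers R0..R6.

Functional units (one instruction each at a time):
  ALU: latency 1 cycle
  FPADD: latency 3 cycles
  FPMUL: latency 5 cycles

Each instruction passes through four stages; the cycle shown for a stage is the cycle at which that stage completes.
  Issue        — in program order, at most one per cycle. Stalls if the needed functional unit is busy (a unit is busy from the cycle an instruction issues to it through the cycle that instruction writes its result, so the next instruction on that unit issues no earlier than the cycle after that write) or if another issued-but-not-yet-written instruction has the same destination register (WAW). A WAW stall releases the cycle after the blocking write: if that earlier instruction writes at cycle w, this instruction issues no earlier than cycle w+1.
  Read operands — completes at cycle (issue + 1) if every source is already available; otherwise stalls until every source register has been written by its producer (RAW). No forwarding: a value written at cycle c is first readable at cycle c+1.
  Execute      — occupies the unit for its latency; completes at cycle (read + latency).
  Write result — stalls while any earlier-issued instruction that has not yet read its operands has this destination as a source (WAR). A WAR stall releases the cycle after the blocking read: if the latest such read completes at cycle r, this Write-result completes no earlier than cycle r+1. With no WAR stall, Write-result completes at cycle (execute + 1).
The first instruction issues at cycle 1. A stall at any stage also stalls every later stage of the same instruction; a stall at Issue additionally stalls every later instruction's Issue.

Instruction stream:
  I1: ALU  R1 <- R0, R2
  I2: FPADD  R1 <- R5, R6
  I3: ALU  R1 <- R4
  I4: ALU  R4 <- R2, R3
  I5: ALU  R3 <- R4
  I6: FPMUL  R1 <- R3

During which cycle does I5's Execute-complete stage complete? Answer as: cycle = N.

cycle = 21

cycle 1: I1→ALU
cycle 2: I1 RO
cycle 3: I1 EX
cycle 4: I1 WR R1
cycle 5: I2→FPADD
cycle 6: I2 RO
cycle 9: I2 EX
cycle 10: I2 WR R1
cycle 11: I3→ALU
cycle 12: I3 RO
cycle 13: I3 EX
cycle 14: I3 WR R1
cycle 15: I4→ALU
cycle 16: I4 RO
cycle 17: I4 EX
cycle 18: I4 WR R4
cycle 19: I5→ALU
cycle 20: I5 RO, I6→FPMUL
cycle 21: I5 EX
cycle 22: I5 WR R3
cycle 23: I6 RO
cycle 28: I6 EX
cycle 29: I6 WR R1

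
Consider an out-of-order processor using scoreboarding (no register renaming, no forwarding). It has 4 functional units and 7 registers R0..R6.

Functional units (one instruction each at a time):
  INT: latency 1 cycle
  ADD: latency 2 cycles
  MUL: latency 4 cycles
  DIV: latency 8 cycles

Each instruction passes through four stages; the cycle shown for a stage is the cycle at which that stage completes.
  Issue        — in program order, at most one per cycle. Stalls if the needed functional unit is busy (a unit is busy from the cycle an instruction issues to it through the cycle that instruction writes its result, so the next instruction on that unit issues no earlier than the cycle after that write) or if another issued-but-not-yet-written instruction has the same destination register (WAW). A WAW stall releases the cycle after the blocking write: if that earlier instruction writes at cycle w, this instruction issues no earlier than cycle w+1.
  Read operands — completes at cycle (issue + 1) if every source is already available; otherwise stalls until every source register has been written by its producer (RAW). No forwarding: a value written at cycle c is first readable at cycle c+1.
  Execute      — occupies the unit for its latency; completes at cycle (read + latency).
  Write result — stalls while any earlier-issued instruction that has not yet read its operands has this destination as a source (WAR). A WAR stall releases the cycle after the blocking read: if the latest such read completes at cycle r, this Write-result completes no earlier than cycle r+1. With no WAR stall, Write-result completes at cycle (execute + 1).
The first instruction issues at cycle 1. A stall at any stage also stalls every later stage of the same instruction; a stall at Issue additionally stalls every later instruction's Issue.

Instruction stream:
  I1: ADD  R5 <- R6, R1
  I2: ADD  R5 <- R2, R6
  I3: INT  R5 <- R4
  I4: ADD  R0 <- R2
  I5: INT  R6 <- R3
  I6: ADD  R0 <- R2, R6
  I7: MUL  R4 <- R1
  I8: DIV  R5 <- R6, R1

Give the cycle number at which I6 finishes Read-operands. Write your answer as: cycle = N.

cycle = 19

c1: issue I1 (ADD)
c2: I1 read-ops
c4: I1 finished on ADD
c5: I1→R5
c6: issue I2 (ADD)
c7: I2 read-ops
c9: I2 finished on ADD
c10: I2→R5
c11: issue I3 (INT)
c12: I3 read-ops; issue I4 (ADD)
c13: I3 finished on INT; I4 read-ops
c14: I3→R5
c15: I4 finished on ADD; issue I5 (INT)
c16: I4→R0; I5 read-ops
c17: I5 finished on INT; issue I6 (ADD)
c18: I5→R6; issue I7 (MUL)
c19: I6 read-ops; I7 read-ops; issue I8 (DIV)
c20: I8 read-ops
c21: I6 finished on ADD
c22: I6→R0
c23: I7 finished on MUL
c24: I7→R4
c28: I8 finished on DIV
c29: I8→R5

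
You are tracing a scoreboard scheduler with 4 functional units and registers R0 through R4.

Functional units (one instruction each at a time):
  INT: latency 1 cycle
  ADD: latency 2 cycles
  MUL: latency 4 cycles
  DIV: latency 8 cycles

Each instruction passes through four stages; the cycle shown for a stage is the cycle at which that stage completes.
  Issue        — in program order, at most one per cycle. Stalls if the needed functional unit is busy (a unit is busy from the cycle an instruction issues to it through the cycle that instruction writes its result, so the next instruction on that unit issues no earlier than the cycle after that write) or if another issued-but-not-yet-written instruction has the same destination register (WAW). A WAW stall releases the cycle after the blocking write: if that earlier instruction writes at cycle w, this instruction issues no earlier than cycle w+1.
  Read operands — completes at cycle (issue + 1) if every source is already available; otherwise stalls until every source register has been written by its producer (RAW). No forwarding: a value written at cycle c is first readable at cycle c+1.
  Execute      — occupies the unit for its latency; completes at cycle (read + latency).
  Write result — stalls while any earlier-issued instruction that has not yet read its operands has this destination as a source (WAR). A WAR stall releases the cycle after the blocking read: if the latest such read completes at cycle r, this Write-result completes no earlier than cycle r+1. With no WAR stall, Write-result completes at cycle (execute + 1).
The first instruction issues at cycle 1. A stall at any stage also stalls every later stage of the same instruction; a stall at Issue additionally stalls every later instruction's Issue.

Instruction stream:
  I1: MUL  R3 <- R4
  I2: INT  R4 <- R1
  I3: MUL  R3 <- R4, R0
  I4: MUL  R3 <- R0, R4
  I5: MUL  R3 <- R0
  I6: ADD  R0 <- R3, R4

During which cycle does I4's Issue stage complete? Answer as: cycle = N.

cycle 1: I1 issues→MUL
cycle 2: I1 reads · I2 issues→INT
cycle 3: I2 reads
cycle 4: I2 exec-done
cycle 5: I2 writes R4
cycle 6: I1 exec-done
cycle 7: I1 writes R3
cycle 8: I3 issues→MUL
cycle 9: I3 reads
cycle 13: I3 exec-done
cycle 14: I3 writes R3
cycle 15: I4 issues→MUL
cycle 16: I4 reads
cycle 20: I4 exec-done
cycle 21: I4 writes R3
cycle 22: I5 issues→MUL
cycle 23: I5 reads · I6 issues→ADD
cycle 27: I5 exec-done
cycle 28: I5 writes R3
cycle 29: I6 reads
cycle 31: I6 exec-done
cycle 32: I6 writes R0

cycle = 15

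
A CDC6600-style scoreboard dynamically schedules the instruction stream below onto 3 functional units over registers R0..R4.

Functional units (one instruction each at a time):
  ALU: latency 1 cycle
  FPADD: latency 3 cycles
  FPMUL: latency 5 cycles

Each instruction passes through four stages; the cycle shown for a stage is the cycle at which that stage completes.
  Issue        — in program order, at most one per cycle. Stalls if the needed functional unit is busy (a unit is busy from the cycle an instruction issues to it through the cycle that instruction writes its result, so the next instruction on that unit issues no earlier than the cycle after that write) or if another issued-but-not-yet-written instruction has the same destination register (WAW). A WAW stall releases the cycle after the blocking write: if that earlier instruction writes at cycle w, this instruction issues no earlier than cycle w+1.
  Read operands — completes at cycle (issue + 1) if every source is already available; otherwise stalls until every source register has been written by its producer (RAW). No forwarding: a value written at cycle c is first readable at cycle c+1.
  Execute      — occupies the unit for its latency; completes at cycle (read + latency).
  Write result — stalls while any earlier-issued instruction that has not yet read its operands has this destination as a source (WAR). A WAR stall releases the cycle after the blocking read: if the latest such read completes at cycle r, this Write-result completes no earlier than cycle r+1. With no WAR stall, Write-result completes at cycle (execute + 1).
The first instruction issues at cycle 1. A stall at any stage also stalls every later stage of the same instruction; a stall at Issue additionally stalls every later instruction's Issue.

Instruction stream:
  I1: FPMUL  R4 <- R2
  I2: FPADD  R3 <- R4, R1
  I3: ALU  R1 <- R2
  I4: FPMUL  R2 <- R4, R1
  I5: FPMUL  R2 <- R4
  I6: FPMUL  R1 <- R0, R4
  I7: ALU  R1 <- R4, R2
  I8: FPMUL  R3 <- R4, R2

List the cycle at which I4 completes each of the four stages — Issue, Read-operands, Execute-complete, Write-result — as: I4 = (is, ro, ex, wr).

cycle 1: I1 dispatched to FPMUL
cycle 2: I1 operands ready · I2 dispatched to FPADD
cycle 3: I3 dispatched to ALU
cycle 4: I3 operands ready
cycle 5: I3 complete
cycle 7: I1 complete
cycle 8: R4←I1
cycle 9: I2 operands ready · I4 dispatched to FPMUL
cycle 10: R1←I3
cycle 11: I4 operands ready
cycle 12: I2 complete
cycle 13: R3←I2
cycle 16: I4 complete
cycle 17: R2←I4
cycle 18: I5 dispatched to FPMUL
cycle 19: I5 operands ready
cycle 24: I5 complete
cycle 25: R2←I5
cycle 26: I6 dispatched to FPMUL
cycle 27: I6 operands ready
cycle 32: I6 complete
cycle 33: R1←I6
cycle 34: I7 dispatched to ALU
cycle 35: I7 operands ready · I8 dispatched to FPMUL
cycle 36: I7 complete · I8 operands ready
cycle 37: R1←I7
cycle 41: I8 complete
cycle 42: R3←I8

I4 = (9, 11, 16, 17)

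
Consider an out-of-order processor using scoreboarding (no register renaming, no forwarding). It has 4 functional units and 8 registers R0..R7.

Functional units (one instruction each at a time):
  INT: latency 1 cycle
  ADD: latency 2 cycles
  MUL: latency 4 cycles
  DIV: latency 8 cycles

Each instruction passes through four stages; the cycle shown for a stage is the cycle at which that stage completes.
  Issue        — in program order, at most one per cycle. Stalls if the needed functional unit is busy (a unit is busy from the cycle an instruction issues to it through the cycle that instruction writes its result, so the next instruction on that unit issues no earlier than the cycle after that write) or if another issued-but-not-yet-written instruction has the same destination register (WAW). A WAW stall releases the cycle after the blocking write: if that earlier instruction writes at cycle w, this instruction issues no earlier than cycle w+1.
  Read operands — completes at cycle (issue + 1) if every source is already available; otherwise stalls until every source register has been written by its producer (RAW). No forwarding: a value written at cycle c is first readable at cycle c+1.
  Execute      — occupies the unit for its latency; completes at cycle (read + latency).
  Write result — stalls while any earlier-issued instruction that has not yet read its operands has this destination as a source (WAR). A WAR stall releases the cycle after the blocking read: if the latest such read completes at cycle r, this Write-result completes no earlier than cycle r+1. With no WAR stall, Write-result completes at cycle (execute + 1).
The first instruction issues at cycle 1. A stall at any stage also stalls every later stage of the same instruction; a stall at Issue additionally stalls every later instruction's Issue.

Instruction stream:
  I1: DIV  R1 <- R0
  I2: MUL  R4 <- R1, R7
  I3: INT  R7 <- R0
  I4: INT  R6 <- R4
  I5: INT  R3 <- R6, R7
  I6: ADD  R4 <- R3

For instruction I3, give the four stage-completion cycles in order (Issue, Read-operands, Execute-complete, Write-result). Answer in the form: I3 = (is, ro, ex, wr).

I1 -> (1, 2, 10, 11)
I2 -> (2, 12, 16, 17)  // RAW R1: wait I1 write@11
I3 -> (3, 4, 5, 13)  // WAR R7: wait I2 read@12
I4 -> (14, 18, 19, 20)  // struct: INT busy until I3 writes@13, RAW R4: wait I2 write@17
I5 -> (21, 22, 23, 24)  // struct: INT busy until I4 writes@20
I6 -> (22, 25, 27, 28)  // RAW R3: wait I5 write@24

I3 = (3, 4, 5, 13)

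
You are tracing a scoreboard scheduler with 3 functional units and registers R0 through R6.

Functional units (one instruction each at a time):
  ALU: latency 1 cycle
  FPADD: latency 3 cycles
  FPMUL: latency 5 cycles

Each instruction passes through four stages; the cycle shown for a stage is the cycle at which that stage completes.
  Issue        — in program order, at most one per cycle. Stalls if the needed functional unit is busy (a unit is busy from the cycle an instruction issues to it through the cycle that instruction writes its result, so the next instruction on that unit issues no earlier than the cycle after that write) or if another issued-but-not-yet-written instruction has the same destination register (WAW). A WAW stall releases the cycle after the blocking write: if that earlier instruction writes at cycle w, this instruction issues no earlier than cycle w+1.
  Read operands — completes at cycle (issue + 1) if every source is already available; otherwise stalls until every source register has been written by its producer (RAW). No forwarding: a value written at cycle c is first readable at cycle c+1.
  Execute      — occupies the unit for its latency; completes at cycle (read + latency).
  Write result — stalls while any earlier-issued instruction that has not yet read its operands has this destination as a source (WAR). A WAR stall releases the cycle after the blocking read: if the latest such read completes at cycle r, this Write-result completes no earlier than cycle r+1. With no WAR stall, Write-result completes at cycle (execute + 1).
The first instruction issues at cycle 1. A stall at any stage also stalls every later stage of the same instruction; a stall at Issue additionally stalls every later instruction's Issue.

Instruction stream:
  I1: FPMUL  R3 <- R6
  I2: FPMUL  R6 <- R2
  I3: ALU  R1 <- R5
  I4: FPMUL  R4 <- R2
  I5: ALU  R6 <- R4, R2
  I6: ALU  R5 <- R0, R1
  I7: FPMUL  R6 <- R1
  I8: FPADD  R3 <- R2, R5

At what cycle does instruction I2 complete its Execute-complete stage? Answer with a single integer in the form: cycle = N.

c1: I1 issues→FPMUL
c2: I1 reads
c7: I1 exec-done
c8: I1 writes R3
c9: I2 issues→FPMUL
c10: I2 reads | I3 issues→ALU
c11: I3 reads
c12: I3 exec-done
c13: I3 writes R1
c15: I2 exec-done
c16: I2 writes R6
c17: I4 issues→FPMUL
c18: I4 reads | I5 issues→ALU
c23: I4 exec-done
c24: I4 writes R4
c25: I5 reads
c26: I5 exec-done
c27: I5 writes R6
c28: I6 issues→ALU
c29: I6 reads | I7 issues→FPMUL
c30: I6 exec-done | I7 reads | I8 issues→FPADD
c31: I6 writes R5
c32: I8 reads
c35: I7 exec-done | I8 exec-done
c36: I7 writes R6 | I8 writes R3

cycle = 15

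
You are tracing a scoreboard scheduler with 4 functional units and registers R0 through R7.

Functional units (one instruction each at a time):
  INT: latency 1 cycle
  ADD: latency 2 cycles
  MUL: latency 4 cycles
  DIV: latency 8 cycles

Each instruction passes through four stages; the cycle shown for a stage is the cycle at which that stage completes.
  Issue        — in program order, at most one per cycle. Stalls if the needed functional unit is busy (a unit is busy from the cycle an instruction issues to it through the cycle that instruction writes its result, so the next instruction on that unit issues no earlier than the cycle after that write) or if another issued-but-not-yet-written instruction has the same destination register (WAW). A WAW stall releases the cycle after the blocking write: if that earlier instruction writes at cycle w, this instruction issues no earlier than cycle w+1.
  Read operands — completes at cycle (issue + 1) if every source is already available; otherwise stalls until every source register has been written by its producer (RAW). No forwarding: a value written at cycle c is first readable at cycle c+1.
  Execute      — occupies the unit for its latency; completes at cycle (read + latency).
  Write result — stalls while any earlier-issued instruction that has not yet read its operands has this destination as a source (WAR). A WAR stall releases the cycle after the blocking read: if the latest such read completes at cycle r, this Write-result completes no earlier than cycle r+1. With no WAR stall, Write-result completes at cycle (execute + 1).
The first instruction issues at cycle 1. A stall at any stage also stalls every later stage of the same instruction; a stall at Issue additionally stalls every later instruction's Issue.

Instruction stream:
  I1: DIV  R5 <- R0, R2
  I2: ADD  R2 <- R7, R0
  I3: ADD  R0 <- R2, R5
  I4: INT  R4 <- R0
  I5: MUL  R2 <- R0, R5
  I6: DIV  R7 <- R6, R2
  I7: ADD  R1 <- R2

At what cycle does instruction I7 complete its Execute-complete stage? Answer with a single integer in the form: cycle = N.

[I1] 1/2/10/11
[I2] 2/3/5/6
[I3] 7/12/14/15  (struct: ADD busy until I2 writes@6; RAW R5: wait I1 write@11)
[I4] 8/16/17/18  (RAW R0: wait I3 write@15)
[I5] 9/16/20/21  (RAW R0: wait I3 write@15)
[I6] 12/22/30/31  (struct: DIV busy until I1 writes@11; RAW R2: wait I5 write@21)
[I7] 16/22/24/25  (struct: ADD busy until I3 writes@15; RAW R2: wait I5 write@21)

cycle = 24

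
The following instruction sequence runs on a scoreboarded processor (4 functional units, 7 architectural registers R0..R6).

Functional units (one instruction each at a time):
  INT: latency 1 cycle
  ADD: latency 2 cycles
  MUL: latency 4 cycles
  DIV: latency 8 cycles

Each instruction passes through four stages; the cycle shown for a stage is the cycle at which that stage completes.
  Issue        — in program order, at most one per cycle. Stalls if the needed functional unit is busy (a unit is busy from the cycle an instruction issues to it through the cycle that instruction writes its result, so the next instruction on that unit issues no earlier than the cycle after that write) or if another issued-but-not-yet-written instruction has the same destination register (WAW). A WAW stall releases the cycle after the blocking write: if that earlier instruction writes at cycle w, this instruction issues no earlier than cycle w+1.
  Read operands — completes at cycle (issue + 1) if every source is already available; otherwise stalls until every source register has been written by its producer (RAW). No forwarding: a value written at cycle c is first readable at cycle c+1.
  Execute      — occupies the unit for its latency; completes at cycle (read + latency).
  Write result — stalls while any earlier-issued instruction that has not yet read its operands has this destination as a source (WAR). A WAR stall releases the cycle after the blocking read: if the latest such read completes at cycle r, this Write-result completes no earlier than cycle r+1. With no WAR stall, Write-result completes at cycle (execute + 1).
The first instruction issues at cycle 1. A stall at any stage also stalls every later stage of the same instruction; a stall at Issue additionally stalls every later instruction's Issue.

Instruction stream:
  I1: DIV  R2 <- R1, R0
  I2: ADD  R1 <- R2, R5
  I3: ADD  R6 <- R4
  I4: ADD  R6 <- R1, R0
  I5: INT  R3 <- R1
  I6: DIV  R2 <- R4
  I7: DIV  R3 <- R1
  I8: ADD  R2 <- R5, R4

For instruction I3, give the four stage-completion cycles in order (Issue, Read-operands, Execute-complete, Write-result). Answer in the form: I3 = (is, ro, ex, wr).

I3 = (16, 17, 19, 20)

c1: I1 dispatched to DIV
c2: I1 operands ready | I2 dispatched to ADD
c10: I1 complete
c11: R2←I1
c12: I2 operands ready
c14: I2 complete
c15: R1←I2
c16: I3 dispatched to ADD
c17: I3 operands ready
c19: I3 complete
c20: R6←I3
c21: I4 dispatched to ADD
c22: I4 operands ready | I5 dispatched to INT
c23: I5 operands ready | I6 dispatched to DIV
c24: I4 complete | I5 complete | I6 operands ready
c25: R6←I4 | R3←I5
c32: I6 complete
c33: R2←I6
c34: I7 dispatched to DIV
c35: I7 operands ready | I8 dispatched to ADD
c36: I8 operands ready
c38: I8 complete
c39: R2←I8
c43: I7 complete
c44: R3←I7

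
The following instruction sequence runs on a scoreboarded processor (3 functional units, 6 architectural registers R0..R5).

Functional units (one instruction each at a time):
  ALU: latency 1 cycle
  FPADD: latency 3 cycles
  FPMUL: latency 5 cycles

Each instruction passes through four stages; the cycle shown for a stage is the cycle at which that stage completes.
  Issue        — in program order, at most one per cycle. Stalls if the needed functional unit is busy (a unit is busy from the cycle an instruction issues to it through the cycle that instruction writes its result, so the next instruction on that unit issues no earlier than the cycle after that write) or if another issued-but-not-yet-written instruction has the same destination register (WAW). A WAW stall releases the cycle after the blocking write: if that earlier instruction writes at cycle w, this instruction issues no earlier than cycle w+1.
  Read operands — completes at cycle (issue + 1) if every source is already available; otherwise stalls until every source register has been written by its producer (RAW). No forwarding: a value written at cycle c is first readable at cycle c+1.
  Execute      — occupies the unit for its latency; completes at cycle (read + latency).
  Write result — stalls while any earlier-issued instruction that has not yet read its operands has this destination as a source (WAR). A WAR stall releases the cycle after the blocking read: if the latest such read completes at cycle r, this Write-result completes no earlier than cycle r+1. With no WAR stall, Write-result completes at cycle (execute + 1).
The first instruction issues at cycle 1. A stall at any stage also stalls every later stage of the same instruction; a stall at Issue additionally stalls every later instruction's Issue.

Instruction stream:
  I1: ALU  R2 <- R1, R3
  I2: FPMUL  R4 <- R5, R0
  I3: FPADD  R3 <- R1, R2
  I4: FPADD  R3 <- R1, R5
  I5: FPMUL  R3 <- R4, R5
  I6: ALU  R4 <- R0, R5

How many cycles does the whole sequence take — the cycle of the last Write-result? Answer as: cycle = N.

[1] I1 dispatched to ALU
[2] I1 operands ready | I2 dispatched to FPMUL
[3] I1 complete | I2 operands ready | I3 dispatched to FPADD
[4] R2←I1
[5] I3 operands ready
[8] I2 complete | I3 complete
[9] R4←I2 | R3←I3
[10] I4 dispatched to FPADD
[11] I4 operands ready
[14] I4 complete
[15] R3←I4
[16] I5 dispatched to FPMUL
[17] I5 operands ready | I6 dispatched to ALU
[18] I6 operands ready
[19] I6 complete
[20] R4←I6
[22] I5 complete
[23] R3←I5

cycle = 23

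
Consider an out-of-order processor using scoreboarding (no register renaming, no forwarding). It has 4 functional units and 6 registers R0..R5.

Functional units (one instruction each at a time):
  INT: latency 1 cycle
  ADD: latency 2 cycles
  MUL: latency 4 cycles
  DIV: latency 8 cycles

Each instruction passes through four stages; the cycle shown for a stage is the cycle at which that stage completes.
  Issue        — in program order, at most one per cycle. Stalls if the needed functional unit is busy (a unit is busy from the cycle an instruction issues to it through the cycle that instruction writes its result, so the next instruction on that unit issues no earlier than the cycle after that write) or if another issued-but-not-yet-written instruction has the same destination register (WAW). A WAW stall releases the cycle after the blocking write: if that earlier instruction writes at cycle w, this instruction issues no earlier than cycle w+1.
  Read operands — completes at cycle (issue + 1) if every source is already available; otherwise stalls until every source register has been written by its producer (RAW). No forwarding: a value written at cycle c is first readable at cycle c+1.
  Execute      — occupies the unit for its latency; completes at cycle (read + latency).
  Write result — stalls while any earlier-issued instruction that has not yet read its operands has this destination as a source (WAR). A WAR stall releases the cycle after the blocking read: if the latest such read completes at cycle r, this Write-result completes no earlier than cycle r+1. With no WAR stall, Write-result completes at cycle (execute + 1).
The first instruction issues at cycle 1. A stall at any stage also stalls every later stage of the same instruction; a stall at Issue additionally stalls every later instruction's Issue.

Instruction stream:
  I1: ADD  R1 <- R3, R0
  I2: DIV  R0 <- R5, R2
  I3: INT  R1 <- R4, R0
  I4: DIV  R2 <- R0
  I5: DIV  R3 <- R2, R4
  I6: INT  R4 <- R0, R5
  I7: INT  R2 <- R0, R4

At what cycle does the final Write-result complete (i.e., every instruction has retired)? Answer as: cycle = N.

cycle 1: I1→ADD
cycle 2: I1 RO, I2→DIV
cycle 3: I2 RO
cycle 4: I1 EX
cycle 5: I1 WR R1
cycle 6: I3→INT
cycle 11: I2 EX
cycle 12: I2 WR R0
cycle 13: I3 RO, I4→DIV
cycle 14: I3 EX, I4 RO
cycle 15: I3 WR R1
cycle 22: I4 EX
cycle 23: I4 WR R2
cycle 24: I5→DIV
cycle 25: I5 RO, I6→INT
cycle 26: I6 RO
cycle 27: I6 EX
cycle 28: I6 WR R4
cycle 29: I7→INT
cycle 30: I7 RO
cycle 31: I7 EX
cycle 32: I7 WR R2
cycle 33: I5 EX
cycle 34: I5 WR R3

cycle = 34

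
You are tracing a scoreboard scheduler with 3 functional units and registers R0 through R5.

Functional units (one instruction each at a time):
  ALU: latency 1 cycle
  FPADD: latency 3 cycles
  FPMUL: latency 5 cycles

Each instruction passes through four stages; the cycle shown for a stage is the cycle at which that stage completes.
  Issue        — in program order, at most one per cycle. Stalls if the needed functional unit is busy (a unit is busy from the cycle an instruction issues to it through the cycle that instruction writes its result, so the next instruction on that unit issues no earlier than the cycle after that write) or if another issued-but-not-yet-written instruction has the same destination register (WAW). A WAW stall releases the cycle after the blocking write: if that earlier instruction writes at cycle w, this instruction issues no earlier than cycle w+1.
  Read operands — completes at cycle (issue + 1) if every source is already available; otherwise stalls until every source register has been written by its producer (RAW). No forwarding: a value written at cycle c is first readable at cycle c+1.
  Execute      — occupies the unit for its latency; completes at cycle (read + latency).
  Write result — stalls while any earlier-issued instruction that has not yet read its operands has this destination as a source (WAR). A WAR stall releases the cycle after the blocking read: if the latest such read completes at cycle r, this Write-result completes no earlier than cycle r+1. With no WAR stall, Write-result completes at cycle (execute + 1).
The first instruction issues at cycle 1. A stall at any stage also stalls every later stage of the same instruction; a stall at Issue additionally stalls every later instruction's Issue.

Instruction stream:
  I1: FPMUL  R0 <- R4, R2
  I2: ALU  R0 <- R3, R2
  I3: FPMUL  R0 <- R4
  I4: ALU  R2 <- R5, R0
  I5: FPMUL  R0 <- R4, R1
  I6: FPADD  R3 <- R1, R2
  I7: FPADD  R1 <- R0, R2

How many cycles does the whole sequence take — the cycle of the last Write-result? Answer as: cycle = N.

cycle = 34

t=1  issue I1 (FPMUL)
t=2  I1 read-ops
t=7  I1 finished on FPMUL
t=8  I1→R0
t=9  issue I2 (ALU)
t=10  I2 read-ops
t=11  I2 finished on ALU
t=12  I2→R0
t=13  issue I3 (FPMUL)
t=14  I3 read-ops, issue I4 (ALU)
t=19  I3 finished on FPMUL
t=20  I3→R0
t=21  I4 read-ops, issue I5 (FPMUL)
t=22  I4 finished on ALU, I5 read-ops, issue I6 (FPADD)
t=23  I4→R2
t=24  I6 read-ops
t=27  I5 finished on FPMUL, I6 finished on FPADD
t=28  I5→R0, I6→R3
t=29  issue I7 (FPADD)
t=30  I7 read-ops
t=33  I7 finished on FPADD
t=34  I7→R1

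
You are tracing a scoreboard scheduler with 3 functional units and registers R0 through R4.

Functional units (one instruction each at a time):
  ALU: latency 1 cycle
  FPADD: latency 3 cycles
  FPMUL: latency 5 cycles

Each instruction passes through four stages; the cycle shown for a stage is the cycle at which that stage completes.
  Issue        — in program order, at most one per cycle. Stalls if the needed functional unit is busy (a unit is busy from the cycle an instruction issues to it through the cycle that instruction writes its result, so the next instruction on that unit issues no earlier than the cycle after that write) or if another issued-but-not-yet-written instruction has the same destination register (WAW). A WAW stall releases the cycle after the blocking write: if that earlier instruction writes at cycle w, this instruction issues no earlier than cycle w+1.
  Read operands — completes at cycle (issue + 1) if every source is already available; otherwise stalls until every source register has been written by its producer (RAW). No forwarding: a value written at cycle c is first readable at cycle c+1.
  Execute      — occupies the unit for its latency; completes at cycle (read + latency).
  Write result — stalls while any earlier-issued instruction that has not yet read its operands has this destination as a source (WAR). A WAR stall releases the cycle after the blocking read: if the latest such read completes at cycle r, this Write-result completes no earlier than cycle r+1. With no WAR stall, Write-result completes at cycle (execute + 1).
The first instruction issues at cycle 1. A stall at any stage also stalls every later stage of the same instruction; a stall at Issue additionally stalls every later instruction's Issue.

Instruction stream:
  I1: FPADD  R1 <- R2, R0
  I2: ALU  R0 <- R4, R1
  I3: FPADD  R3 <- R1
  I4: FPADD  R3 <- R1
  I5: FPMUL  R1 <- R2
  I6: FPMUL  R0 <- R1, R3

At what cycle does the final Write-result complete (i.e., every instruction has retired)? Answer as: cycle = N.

cycle = 29

  I1 | 1 | 2 | 5 | 6
  I2 | 2 | 7 | 8 | 9   RAW R1: wait I1 write@6
  I3 | 7 | 8 | 11 | 12   struct: FPADD busy until I1 writes@6
  I4 | 13 | 14 | 17 | 18   struct: FPADD busy until I3 writes@12
  I5 | 14 | 15 | 20 | 21
  I6 | 22 | 23 | 28 | 29   struct: FPMUL busy until I5 writes@21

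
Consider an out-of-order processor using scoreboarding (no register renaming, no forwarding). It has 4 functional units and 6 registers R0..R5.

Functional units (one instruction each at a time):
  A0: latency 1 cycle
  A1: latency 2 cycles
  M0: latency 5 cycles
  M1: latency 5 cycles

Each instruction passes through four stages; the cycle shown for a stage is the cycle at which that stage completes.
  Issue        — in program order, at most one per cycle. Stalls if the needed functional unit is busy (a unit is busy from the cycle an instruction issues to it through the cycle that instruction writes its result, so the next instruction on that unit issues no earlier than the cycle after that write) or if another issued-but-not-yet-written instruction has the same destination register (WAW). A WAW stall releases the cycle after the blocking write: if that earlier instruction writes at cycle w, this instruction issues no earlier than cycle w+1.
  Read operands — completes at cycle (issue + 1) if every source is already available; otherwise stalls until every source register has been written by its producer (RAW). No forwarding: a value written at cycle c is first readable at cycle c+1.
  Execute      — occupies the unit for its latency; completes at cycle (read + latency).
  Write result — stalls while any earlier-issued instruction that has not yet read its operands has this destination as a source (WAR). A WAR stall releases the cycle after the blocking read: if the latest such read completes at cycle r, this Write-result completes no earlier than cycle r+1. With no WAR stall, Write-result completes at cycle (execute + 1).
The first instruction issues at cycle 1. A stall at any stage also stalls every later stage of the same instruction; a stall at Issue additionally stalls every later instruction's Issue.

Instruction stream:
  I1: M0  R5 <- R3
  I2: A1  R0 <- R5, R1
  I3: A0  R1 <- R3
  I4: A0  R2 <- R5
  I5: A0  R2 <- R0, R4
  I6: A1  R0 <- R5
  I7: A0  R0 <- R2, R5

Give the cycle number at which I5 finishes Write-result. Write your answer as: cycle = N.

c1: I1 dispatched to M0
c2: I1 operands ready; I2 dispatched to A1
c3: I3 dispatched to A0
c4: I3 operands ready
c5: I3 complete
c7: I1 complete
c8: R5←I1
c9: I2 operands ready
c10: R1←I3
c11: I2 complete; I4 dispatched to A0
c12: R0←I2; I4 operands ready
c13: I4 complete
c14: R2←I4
c15: I5 dispatched to A0
c16: I5 operands ready; I6 dispatched to A1
c17: I5 complete; I6 operands ready
c18: R2←I5
c19: I6 complete
c20: R0←I6
c21: I7 dispatched to A0
c22: I7 operands ready
c23: I7 complete
c24: R0←I7

cycle = 18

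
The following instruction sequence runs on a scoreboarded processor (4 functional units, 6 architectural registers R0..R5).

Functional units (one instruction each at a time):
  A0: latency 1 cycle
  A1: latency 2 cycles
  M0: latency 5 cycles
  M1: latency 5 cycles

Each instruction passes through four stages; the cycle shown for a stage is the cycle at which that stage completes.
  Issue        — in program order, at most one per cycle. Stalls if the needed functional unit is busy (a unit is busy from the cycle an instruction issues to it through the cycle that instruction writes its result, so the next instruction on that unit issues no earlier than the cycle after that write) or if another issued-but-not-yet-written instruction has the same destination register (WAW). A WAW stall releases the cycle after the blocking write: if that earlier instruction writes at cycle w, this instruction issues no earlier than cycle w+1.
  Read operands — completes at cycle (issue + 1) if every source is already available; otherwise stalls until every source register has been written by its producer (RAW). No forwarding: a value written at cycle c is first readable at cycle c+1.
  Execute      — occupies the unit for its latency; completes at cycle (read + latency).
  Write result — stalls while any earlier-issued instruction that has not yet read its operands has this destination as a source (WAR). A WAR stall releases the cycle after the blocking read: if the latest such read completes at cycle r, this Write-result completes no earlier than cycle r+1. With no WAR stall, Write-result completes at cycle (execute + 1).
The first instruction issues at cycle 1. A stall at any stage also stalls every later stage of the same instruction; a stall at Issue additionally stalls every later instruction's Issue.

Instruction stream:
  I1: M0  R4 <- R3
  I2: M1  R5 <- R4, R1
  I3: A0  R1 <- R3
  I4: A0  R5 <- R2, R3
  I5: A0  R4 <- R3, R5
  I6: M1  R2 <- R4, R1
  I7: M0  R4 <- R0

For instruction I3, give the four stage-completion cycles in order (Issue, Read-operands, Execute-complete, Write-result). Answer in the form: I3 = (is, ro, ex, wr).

1) issue 1, read 2, done 7, write 8
2) issue 2, read 9, done 14, write 15  <RAW R4: wait I1 write@8>
3) issue 3, read 4, done 5, write 10  <WAR R1: wait I2 read@9>
4) issue 16, read 17, done 18, write 19  <WAW R5: wait I2 write@15>
5) issue 20, read 21, done 22, write 23  <struct: A0 busy until I4 writes@19>
6) issue 21, read 24, done 29, write 30  <RAW R4: wait I5 write@23>
7) issue 24, read 25, done 30, write 31  <WAW R4: wait I5 write@23>

I3 = (3, 4, 5, 10)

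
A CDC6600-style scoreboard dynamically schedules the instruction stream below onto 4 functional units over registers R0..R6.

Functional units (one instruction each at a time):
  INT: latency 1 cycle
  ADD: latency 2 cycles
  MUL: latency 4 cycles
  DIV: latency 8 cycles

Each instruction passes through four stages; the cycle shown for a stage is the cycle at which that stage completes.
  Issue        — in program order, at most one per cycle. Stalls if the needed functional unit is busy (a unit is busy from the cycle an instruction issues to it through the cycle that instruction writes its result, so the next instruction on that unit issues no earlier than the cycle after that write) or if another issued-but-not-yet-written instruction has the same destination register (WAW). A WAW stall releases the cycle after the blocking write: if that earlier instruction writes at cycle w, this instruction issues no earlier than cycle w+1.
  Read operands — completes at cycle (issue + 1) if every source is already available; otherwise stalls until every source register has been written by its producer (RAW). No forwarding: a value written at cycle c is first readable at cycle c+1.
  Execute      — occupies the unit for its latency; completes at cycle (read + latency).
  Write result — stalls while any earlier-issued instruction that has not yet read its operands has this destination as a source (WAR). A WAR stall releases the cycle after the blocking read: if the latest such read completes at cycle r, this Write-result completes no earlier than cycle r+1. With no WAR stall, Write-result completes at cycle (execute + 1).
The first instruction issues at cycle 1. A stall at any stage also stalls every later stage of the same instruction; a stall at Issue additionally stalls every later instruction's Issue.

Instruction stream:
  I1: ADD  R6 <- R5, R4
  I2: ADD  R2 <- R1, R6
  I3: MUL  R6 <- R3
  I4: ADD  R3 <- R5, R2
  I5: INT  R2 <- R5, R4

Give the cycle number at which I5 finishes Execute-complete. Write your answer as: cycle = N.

cycle = 14

I1  is:1  ro:2  ex:4  wr:5
I2  is:6  ro:7  ex:9  wr:10  — struct: ADD busy until I1 writes@5
I3  is:7  ro:8  ex:12  wr:13
I4  is:11  ro:12  ex:14  wr:15  — struct: ADD busy until I2 writes@10
I5  is:12  ro:13  ex:14  wr:15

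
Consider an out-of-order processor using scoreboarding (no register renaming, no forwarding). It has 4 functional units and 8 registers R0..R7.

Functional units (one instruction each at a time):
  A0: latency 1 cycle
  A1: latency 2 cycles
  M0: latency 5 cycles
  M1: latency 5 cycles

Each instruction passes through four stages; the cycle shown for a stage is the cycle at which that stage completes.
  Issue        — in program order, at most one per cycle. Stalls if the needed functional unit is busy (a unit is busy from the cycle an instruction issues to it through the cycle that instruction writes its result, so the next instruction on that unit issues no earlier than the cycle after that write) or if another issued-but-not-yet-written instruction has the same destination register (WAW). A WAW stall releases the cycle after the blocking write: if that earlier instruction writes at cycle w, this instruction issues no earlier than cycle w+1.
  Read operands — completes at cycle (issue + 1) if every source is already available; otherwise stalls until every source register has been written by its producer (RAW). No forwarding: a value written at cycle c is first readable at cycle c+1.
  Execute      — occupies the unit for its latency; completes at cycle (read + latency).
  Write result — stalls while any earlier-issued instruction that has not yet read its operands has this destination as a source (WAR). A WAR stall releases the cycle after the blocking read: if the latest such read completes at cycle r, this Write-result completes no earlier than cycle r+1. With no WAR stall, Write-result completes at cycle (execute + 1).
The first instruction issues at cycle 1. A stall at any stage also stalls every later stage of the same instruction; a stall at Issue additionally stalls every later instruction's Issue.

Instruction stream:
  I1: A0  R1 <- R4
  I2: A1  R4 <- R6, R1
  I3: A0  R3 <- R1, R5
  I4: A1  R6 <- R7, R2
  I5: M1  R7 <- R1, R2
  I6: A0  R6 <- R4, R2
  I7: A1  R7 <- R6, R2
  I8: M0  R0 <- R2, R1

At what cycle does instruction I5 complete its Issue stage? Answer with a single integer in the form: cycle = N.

I1 -> (1, 2, 3, 4)
I2 -> (2, 5, 7, 8)  // RAW R1: wait I1 write@4
I3 -> (5, 6, 7, 8)  // struct: A0 busy until I1 writes@4
I4 -> (9, 10, 12, 13)  // struct: A1 busy until I2 writes@8
I5 -> (10, 11, 16, 17)
I6 -> (14, 15, 16, 17)  // WAW R6: wait I4 write@13
I7 -> (18, 19, 21, 22)  // WAW R7: wait I5 write@17
I8 -> (19, 20, 25, 26)

cycle = 10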